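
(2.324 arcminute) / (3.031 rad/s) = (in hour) 6.195e-08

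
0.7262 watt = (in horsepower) 0.0009739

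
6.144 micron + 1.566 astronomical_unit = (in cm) 2.343e+13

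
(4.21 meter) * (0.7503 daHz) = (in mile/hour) 70.66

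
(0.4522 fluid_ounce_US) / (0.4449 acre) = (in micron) 0.007428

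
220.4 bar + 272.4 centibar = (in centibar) 2.231e+04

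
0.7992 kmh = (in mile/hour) 0.4966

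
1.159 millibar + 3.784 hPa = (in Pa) 494.3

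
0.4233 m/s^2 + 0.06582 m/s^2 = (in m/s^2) 0.4891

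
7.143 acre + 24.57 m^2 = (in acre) 7.149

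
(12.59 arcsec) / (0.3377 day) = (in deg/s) 1.199e-07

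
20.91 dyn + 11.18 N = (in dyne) 1.118e+06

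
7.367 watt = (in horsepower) 0.009879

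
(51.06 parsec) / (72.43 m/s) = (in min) 3.625e+14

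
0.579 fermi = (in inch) 2.28e-14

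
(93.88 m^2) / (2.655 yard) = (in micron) 3.867e+07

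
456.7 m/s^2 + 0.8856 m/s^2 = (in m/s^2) 457.6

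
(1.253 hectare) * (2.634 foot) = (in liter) 1.006e+07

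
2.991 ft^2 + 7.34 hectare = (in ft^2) 7.901e+05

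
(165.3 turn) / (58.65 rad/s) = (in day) 0.000205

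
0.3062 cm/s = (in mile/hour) 0.006849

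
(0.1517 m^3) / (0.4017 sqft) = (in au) 2.717e-11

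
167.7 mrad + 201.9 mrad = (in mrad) 369.6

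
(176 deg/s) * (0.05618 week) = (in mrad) 1.044e+08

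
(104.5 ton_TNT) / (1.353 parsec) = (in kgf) 1.068e-06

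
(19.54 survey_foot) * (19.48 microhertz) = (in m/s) 0.000116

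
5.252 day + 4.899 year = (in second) 1.549e+08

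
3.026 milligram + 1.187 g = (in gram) 1.19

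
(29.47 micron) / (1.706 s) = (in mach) 5.073e-08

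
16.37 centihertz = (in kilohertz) 0.0001637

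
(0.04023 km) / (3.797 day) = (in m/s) 0.0001226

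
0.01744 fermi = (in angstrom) 1.744e-07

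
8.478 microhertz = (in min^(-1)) 0.0005087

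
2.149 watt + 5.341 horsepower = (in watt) 3985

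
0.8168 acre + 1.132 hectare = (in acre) 3.614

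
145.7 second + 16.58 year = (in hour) 1.452e+05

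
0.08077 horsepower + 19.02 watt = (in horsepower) 0.1063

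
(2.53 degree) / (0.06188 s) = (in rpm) 6.814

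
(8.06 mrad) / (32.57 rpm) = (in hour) 6.564e-07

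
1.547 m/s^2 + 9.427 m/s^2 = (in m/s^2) 10.97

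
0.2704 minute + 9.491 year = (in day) 3464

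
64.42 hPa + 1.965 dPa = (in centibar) 6.442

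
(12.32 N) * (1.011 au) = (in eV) 1.163e+31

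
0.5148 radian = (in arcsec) 1.062e+05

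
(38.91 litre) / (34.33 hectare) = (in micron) 0.1133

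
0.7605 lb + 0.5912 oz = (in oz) 12.76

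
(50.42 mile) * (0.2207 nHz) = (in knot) 3.481e-05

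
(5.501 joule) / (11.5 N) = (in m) 0.4783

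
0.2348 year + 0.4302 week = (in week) 12.67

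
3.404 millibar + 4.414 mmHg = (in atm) 0.009167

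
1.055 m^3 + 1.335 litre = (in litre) 1056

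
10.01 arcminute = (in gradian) 0.1854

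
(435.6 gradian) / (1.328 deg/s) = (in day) 0.003417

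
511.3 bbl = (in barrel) 511.3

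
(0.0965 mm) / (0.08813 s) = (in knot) 0.002128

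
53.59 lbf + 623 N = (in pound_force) 193.6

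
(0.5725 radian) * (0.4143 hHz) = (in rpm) 226.5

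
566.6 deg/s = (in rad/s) 9.889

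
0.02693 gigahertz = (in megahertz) 26.93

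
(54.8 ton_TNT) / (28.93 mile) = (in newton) 4.925e+06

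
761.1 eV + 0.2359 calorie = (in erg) 9.87e+06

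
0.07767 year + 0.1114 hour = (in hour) 680.5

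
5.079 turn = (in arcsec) 6.582e+06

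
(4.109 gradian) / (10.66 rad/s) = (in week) 1.001e-08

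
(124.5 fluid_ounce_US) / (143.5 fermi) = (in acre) 6.34e+06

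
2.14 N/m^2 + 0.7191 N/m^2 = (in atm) 2.822e-05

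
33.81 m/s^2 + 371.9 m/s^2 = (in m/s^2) 405.7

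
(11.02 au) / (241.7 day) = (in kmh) 2.842e+05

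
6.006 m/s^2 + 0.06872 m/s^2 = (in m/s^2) 6.075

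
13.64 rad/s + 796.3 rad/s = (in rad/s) 809.9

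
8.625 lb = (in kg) 3.912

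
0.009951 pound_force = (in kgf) 0.004514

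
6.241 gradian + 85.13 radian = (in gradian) 5426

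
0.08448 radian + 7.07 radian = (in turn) 1.139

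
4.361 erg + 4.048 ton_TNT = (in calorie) 4.048e+09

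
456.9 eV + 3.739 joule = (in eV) 2.334e+19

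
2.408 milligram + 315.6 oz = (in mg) 8.947e+06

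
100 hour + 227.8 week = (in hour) 3.837e+04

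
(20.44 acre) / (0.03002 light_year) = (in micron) 0.0002912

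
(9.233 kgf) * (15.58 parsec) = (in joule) 4.353e+19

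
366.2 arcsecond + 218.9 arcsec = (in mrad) 2.837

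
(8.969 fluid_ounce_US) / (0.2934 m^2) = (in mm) 0.904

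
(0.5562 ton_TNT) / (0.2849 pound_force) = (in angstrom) 1.836e+19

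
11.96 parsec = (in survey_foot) 1.211e+18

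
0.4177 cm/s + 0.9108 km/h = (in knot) 0.4999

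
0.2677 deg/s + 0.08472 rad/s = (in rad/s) 0.08939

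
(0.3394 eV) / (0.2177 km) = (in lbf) 5.615e-23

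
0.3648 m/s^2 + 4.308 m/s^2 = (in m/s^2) 4.673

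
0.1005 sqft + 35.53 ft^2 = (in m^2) 3.31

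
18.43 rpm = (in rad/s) 1.93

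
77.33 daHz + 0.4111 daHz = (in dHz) 7774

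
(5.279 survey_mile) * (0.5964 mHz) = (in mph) 11.33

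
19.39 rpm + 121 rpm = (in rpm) 140.4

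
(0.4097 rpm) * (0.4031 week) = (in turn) 1665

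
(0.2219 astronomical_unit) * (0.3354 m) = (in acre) 2.751e+06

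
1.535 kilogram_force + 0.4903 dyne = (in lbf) 3.384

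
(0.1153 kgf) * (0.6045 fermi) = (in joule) 6.835e-16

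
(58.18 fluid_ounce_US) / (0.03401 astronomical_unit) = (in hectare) 3.382e-17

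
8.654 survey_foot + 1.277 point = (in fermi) 2.638e+15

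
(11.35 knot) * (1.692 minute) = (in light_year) 6.266e-14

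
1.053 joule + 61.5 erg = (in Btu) 0.0009981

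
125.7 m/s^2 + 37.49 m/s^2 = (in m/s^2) 163.2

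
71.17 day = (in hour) 1708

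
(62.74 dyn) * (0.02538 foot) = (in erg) 48.53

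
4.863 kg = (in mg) 4.863e+06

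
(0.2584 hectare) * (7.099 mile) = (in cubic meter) 2.952e+07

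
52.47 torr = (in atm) 0.06904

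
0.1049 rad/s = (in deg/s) 6.01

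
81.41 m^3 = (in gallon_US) 2.151e+04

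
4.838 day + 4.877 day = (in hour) 233.2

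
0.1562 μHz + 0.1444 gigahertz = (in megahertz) 144.4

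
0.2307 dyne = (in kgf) 2.352e-07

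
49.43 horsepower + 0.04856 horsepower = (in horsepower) 49.48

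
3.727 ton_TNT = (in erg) 1.559e+17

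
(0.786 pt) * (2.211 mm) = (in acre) 1.515e-10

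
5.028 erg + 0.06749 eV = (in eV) 3.138e+12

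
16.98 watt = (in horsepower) 0.02277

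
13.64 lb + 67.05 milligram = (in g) 6187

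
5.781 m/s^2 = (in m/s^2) 5.781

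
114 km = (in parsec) 3.694e-12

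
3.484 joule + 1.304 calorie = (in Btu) 0.008473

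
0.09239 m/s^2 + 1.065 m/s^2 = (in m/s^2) 1.157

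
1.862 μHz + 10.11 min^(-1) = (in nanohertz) 1.685e+08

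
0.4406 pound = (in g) 199.9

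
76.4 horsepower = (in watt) 5.697e+04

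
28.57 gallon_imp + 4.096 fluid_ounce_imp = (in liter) 130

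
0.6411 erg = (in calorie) 1.532e-08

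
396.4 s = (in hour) 0.1101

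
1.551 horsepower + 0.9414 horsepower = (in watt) 1859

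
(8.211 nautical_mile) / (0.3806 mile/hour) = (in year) 0.002834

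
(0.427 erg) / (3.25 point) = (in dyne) 3.724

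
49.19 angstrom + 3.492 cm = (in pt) 98.99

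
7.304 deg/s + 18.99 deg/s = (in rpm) 4.382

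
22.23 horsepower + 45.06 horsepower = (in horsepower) 67.29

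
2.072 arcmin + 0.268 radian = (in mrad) 268.6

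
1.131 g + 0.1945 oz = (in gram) 6.645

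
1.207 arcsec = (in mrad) 0.005852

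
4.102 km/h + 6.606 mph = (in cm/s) 409.3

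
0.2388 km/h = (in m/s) 0.06633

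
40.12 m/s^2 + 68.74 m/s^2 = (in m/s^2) 108.9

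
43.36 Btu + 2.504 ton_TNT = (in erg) 1.048e+17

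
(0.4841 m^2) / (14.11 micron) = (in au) 2.293e-07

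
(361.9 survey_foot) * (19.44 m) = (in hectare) 0.2144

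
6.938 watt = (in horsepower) 0.009304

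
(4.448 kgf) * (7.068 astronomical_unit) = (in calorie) 1.102e+13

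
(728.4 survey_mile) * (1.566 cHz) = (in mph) 4.106e+04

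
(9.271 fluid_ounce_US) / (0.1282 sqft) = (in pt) 65.25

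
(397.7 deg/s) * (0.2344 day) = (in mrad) 1.406e+08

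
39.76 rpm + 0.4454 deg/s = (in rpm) 39.83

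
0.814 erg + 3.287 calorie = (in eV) 8.584e+19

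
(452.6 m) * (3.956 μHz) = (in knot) 0.00348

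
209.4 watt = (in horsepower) 0.2808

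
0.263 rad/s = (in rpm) 2.511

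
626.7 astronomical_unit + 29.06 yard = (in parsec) 0.003038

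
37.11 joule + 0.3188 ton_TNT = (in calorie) 3.188e+08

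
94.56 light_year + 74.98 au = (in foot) 2.935e+18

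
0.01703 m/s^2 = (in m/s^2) 0.01703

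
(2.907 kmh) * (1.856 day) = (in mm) 1.295e+08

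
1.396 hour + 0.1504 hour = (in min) 92.78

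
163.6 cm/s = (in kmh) 5.89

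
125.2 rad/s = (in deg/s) 7173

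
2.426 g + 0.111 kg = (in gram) 113.4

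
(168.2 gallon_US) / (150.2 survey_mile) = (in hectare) 2.634e-10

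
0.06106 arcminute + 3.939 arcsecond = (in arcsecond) 7.603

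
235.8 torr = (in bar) 0.3144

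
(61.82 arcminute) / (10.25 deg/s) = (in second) 0.1005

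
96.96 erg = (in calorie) 2.317e-06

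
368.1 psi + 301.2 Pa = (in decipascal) 2.538e+07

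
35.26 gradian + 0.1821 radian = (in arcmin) 2530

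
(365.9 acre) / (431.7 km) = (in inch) 135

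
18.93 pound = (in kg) 8.587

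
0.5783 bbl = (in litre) 91.94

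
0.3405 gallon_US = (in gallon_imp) 0.2835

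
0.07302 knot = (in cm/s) 3.756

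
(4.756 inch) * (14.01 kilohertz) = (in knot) 3290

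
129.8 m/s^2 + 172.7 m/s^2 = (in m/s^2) 302.5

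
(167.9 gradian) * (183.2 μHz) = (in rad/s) 0.0004832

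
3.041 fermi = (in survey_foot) 9.977e-15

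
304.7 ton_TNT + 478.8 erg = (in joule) 1.275e+12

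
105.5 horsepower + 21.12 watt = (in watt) 7.869e+04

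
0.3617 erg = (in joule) 3.617e-08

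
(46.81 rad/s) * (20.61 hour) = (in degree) 1.99e+08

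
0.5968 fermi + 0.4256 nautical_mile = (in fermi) 7.882e+17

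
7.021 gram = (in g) 7.021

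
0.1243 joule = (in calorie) 0.02971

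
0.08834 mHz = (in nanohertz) 8.834e+04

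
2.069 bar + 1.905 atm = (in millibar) 3999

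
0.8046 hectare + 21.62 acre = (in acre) 23.61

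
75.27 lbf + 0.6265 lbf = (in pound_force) 75.9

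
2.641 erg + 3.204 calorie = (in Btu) 0.01271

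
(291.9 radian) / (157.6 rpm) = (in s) 17.69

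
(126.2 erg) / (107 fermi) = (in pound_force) 2.651e+07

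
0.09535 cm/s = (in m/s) 0.0009535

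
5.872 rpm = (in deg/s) 35.23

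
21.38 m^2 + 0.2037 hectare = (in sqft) 2.216e+04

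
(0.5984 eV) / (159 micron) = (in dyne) 6.03e-11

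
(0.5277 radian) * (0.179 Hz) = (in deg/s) 5.412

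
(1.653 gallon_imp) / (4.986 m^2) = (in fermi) 1.507e+12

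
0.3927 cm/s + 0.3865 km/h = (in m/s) 0.1113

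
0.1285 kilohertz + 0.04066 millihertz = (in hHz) 1.285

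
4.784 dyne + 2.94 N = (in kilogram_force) 0.2998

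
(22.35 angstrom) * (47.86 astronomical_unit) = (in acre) 3.954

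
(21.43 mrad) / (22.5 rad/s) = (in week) 1.575e-09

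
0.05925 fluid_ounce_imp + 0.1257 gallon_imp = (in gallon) 0.1514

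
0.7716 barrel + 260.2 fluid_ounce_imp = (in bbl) 0.8181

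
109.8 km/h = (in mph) 68.23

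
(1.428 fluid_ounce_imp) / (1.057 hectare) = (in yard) 4.198e-09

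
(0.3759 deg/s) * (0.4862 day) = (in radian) 275.6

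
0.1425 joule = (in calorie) 0.03406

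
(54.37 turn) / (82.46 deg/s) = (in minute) 3.956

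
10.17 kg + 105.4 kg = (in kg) 115.6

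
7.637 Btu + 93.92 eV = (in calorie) 1926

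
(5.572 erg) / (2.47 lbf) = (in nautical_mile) 2.738e-11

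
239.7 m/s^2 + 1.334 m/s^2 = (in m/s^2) 241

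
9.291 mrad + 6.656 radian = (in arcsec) 1.375e+06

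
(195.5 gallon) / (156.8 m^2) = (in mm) 4.72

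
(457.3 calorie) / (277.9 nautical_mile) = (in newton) 0.003718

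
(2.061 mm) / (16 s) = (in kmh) 0.0004637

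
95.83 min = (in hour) 1.597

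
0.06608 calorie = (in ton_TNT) 6.608e-11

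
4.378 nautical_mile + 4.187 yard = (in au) 5.422e-08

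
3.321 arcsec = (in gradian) 0.001025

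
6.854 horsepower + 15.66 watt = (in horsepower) 6.875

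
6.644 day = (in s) 5.74e+05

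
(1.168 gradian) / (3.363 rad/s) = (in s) 0.005456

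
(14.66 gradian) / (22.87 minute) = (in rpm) 0.001603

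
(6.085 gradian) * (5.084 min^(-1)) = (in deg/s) 0.464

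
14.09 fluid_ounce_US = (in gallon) 0.1101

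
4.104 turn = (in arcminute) 8.865e+04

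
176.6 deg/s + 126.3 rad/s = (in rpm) 1236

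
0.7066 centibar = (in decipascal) 7066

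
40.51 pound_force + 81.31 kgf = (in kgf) 99.69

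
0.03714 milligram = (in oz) 1.31e-06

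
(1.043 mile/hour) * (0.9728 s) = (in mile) 0.0002818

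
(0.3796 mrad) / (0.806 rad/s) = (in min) 7.849e-06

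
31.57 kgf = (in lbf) 69.6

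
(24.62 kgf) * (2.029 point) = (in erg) 1.728e+06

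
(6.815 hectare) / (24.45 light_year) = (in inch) 1.16e-11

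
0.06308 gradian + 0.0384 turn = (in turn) 0.03856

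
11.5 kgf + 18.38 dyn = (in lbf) 25.35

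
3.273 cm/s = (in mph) 0.07321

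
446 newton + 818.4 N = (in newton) 1264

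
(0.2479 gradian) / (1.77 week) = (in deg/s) 2.084e-07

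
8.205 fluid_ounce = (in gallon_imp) 0.05338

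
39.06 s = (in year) 1.239e-06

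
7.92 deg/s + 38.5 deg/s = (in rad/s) 0.8102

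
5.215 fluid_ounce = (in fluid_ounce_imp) 5.428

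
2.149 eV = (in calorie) 8.229e-20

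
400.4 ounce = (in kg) 11.35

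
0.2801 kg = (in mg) 2.801e+05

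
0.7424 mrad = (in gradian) 0.04726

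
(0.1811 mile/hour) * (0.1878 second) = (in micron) 1.52e+04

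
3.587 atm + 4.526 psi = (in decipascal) 3.947e+06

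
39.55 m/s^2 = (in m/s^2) 39.55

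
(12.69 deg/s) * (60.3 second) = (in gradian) 850.2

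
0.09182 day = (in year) 0.0002516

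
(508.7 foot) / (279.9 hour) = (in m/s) 0.0001539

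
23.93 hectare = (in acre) 59.13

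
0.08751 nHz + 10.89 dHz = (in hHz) 0.01089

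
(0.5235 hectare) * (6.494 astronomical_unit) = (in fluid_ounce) 1.72e+20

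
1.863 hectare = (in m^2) 1.863e+04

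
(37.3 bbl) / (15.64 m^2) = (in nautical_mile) 0.0002047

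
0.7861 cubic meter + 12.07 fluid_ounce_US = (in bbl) 4.947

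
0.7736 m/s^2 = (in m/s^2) 0.7736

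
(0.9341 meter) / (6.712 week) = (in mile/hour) 5.147e-07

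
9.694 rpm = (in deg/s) 58.16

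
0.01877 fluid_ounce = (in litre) 0.0005551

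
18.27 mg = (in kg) 1.827e-05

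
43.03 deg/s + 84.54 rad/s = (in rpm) 814.5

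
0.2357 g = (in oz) 0.008314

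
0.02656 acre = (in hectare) 0.01075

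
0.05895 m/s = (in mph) 0.1319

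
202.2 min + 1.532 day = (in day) 1.672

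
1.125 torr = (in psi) 0.02175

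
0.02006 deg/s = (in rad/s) 0.0003501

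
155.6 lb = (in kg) 70.58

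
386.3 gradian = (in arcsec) 1.252e+06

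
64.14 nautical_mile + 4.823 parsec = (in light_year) 15.73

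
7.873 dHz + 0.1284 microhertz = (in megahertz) 7.873e-07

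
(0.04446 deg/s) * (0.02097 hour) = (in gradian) 3.729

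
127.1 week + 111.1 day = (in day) 1001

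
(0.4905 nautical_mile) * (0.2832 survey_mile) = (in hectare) 41.4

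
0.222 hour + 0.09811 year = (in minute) 5.158e+04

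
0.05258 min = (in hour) 0.0008763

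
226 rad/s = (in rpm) 2158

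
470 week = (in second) 2.843e+08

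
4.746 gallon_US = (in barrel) 0.113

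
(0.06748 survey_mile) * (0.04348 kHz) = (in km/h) 1.7e+04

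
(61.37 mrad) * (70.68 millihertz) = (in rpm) 0.04142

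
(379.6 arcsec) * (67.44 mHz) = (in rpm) 0.001185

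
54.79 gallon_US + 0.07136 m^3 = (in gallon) 73.64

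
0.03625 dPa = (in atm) 3.578e-08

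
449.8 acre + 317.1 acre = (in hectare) 310.4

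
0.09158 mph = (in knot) 0.07958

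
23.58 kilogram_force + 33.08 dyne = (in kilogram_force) 23.58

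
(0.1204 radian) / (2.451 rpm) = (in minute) 0.007818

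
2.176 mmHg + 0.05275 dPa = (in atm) 0.002863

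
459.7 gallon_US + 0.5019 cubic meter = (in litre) 2242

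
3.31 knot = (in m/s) 1.703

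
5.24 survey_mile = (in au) 5.637e-08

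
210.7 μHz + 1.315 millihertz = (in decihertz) 0.01526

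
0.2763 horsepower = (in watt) 206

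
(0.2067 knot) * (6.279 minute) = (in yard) 43.81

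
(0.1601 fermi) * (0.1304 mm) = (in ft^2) 2.247e-19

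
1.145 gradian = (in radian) 0.01799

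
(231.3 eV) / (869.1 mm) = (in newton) 4.264e-17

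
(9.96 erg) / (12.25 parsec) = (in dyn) 2.635e-19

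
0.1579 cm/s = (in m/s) 0.001579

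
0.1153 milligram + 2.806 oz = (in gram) 79.55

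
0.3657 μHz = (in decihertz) 3.657e-06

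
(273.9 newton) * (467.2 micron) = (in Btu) 0.0001213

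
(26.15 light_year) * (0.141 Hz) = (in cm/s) 3.488e+18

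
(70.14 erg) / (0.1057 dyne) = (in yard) 7.257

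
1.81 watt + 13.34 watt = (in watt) 15.15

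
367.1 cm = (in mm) 3671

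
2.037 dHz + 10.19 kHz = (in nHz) 1.019e+13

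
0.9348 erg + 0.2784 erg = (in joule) 1.213e-07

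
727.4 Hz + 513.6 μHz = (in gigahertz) 7.274e-07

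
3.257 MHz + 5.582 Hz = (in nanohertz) 3.257e+15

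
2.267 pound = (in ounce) 36.27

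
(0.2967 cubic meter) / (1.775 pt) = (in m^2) 473.8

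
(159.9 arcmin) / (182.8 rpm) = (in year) 7.705e-11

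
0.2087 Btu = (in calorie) 52.63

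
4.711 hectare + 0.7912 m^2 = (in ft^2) 5.071e+05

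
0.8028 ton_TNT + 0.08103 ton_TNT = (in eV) 2.308e+28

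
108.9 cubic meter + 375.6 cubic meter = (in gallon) 1.28e+05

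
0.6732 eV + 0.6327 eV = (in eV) 1.306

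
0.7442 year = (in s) 2.347e+07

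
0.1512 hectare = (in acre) 0.3736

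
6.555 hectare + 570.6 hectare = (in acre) 1426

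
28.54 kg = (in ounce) 1007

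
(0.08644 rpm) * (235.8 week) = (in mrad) 1.291e+09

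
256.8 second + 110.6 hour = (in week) 0.6588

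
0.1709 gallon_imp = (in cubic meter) 0.0007769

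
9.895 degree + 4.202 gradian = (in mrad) 238.7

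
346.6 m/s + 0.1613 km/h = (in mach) 1.018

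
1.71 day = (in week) 0.2443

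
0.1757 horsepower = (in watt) 131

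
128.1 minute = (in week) 0.01271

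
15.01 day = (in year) 0.04112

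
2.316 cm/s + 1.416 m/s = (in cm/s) 143.9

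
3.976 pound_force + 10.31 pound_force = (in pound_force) 14.29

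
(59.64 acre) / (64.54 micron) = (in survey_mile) 2.324e+06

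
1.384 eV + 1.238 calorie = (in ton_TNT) 1.238e-09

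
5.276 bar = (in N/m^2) 5.276e+05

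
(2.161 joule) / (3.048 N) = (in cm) 70.9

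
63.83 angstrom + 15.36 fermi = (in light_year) 6.747e-25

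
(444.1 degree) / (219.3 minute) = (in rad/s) 0.0005891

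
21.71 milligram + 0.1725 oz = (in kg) 0.004912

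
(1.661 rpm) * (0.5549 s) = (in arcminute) 331.8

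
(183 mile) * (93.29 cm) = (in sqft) 2.957e+06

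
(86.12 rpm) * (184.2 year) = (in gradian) 3.335e+12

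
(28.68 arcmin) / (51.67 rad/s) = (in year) 5.12e-12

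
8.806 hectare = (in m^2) 8.806e+04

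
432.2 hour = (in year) 0.04934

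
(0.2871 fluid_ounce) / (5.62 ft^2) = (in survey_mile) 1.01e-08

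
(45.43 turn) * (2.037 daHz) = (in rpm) 5.552e+04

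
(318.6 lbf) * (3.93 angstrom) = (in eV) 3.476e+12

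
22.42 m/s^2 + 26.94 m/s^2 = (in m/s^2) 49.36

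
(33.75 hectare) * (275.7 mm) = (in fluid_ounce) 3.146e+09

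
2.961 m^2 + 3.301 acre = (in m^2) 1.336e+04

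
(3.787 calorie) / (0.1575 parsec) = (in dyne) 3.26e-10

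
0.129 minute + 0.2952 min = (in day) 0.0002946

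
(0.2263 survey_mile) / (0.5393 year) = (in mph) 4.79e-05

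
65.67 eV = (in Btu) 9.972e-21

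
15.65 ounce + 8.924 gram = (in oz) 15.96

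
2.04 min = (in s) 122.4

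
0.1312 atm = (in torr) 99.71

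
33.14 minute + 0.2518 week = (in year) 0.004892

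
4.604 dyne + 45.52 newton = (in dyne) 4.552e+06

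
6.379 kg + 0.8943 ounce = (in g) 6404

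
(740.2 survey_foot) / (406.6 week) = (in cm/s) 9.175e-05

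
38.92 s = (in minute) 0.6487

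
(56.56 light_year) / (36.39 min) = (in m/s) 2.451e+14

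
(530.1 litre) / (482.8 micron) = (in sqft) 1.182e+04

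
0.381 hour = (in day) 0.01588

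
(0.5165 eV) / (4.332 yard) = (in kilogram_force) 2.13e-21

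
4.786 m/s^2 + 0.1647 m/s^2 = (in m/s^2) 4.951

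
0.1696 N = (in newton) 0.1696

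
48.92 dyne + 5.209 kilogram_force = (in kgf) 5.209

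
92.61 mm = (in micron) 9.261e+04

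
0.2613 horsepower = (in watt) 194.9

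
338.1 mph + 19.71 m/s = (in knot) 332.1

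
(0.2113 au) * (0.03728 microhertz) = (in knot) 2291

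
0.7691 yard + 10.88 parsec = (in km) 3.357e+14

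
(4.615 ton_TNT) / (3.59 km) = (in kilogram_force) 5.485e+05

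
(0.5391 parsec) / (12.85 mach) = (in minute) 6.336e+10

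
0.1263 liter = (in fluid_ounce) 4.271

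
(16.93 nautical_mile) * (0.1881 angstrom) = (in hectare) 5.898e-11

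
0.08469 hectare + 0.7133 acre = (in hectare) 0.3734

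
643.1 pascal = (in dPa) 6431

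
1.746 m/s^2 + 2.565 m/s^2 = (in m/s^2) 4.311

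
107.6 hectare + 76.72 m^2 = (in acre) 265.9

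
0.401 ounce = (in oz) 0.401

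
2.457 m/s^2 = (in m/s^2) 2.457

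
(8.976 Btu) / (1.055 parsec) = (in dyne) 2.909e-08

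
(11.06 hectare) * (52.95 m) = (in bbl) 3.683e+07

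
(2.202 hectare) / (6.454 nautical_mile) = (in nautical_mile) 0.0009947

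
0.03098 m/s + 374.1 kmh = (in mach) 0.3053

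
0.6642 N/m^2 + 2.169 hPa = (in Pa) 217.6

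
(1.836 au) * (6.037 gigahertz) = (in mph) 3.709e+21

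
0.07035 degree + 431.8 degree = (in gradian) 479.9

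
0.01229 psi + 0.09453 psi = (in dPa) 7365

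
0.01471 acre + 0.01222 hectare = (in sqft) 1956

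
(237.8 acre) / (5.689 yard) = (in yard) 2.023e+05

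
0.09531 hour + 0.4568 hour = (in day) 0.023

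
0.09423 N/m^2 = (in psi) 1.367e-05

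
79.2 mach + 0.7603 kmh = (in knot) 5.242e+04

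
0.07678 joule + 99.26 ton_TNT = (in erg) 4.153e+18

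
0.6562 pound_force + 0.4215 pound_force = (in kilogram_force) 0.4888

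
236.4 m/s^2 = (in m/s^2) 236.4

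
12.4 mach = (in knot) 8207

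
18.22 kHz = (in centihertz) 1.822e+06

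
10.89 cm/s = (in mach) 0.0003198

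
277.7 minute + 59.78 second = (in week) 0.02765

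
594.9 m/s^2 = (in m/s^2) 594.9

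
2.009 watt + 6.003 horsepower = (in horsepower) 6.006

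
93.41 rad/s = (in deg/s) 5352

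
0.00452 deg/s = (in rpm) 0.0007533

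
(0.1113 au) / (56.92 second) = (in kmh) 1.053e+09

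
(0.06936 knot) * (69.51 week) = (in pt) 4.252e+09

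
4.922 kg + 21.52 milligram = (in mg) 4.922e+06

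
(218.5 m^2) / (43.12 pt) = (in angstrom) 1.436e+14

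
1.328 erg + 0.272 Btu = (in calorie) 68.59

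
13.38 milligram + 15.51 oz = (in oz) 15.51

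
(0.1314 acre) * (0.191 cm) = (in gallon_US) 268.3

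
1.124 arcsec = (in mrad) 0.005449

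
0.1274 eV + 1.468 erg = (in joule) 1.468e-07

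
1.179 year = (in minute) 6.197e+05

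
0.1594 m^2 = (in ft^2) 1.716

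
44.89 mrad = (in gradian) 2.858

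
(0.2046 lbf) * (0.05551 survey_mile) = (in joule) 81.3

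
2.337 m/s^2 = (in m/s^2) 2.337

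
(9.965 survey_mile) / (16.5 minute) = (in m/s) 16.2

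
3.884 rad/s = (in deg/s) 222.5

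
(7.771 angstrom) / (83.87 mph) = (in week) 3.427e-17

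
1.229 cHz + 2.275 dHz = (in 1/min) 14.39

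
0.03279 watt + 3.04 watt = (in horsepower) 0.004121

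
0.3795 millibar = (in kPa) 0.03795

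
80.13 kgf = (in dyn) 7.858e+07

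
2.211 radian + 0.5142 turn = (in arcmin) 1.871e+04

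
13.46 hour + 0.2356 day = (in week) 0.1138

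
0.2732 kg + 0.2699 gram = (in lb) 0.6029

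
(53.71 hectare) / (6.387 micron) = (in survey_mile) 5.225e+07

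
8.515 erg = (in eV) 5.315e+12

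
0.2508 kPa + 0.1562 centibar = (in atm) 0.004017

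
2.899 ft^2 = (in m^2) 0.2693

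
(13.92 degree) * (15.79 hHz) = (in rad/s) 383.6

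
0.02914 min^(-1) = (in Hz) 0.0004857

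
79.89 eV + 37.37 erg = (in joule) 3.737e-06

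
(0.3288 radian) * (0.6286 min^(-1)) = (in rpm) 0.03289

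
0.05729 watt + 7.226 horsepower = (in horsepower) 7.226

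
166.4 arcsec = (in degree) 0.04622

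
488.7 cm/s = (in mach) 0.01435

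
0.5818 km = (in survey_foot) 1909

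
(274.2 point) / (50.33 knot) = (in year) 1.185e-10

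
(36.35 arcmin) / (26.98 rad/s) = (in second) 0.0003919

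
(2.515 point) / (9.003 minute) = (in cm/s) 0.0001642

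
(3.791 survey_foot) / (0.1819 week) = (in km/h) 3.781e-05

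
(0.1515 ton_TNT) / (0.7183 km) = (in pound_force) 1.984e+05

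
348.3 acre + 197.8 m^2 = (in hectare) 141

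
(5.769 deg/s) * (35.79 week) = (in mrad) 2.179e+09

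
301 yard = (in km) 0.2752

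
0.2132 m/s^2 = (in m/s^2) 0.2132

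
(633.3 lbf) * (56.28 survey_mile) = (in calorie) 6.098e+07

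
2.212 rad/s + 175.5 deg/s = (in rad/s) 5.275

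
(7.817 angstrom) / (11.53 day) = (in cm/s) 7.847e-14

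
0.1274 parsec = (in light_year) 0.4155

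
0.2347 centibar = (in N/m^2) 234.7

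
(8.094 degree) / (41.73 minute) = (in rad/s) 5.642e-05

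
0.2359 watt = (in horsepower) 0.0003163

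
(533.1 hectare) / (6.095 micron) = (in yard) 9.565e+11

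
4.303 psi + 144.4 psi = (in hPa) 1.025e+04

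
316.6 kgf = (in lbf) 698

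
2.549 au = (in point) 1.081e+15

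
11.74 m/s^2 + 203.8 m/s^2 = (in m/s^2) 215.5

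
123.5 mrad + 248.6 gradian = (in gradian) 256.5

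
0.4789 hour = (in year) 5.467e-05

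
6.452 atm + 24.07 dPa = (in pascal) 6.538e+05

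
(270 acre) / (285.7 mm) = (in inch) 1.506e+08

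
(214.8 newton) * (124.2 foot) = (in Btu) 7.707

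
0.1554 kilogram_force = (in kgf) 0.1554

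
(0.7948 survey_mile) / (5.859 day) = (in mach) 7.421e-06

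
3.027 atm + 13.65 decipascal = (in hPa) 3067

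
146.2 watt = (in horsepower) 0.1961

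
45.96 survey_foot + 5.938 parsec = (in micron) 1.832e+23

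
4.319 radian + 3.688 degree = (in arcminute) 1.507e+04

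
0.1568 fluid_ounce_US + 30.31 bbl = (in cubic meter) 4.819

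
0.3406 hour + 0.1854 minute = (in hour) 0.3437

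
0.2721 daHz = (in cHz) 272.1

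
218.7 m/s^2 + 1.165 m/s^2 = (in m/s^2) 219.9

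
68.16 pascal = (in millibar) 0.6816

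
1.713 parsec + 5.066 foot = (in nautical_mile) 2.854e+13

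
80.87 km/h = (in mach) 0.06597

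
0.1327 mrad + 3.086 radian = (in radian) 3.086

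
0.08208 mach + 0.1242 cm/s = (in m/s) 27.95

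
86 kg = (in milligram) 8.6e+07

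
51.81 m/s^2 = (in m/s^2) 51.81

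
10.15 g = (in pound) 0.02238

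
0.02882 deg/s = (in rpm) 0.004803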